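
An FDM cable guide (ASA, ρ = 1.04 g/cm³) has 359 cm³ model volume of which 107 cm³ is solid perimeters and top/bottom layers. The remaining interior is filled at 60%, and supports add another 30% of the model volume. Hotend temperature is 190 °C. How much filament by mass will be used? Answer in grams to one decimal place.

Volume inside the shell: 359 − 107 → 252 cm³.
Infill deposited = 0.60 × 252, so 151.2 cm³.
Support = 0.30 × 359 = 107.7 cm³.
Total extruded: 107 + 151.2 + 107.7 → 365.9 cm³.
Mass: 365.9 × 1.04 → 380.536 g.

380.5 g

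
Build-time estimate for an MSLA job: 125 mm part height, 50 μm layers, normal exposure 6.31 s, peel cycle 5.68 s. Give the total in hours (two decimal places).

Layers = ⌈125/0.05⌉ = 2500.
Per-layer time: 6.31 + 5.68 → 11.99 s.
Build time: 2500 × 11.99 s = 29975 s, i.e. 8.33 hours.

8.33 hours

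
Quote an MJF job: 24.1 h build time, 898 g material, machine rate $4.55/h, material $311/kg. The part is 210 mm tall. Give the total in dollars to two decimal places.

Machine-time cost = 4.55 × 24.1 = $109.655.
Material charge = 311 × 898/1000, so $279.278.
Total = 109.655 + 279.278 = 388.933 ≈ $388.93.

$388.93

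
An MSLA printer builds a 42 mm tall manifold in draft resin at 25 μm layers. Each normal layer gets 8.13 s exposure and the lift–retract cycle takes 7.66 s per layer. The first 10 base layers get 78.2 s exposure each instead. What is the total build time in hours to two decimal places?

7.56 hours

Layer count = ceil(42 / 0.025) = 1680.
Burn-in layers: 10 × (78.2 + 7.66) → 858.6 s.
Normal layers = 1670 × (8.13 + 7.66), so 26369.3 s.
Sum: 858.6 + 26369.3 = 27227.9 s → 7.56 hours.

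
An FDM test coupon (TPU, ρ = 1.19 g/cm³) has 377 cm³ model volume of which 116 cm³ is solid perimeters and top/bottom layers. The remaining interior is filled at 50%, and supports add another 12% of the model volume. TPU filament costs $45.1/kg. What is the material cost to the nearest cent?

$15.66

Interior volume: 377 − 116 → 261 cm³.
Infill volume = 0.50 × 261, so 130.5 cm³.
Support = 0.12 × 377, so 45.24 cm³.
Total printed volume = 116 + 130.5 + 45.24 = 291.74 cm³.
Mass = 291.74 × 1.19, so 347.1706 g.
At $45.1/kg: 347.1706/1000 × 45.1 = $15.66.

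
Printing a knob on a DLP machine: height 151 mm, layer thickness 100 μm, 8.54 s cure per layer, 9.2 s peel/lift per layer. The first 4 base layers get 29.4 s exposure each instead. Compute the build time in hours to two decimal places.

Number of layers: 151 / 0.1 → 1510 (rounded up).
Burn-in layers = 4 × (29.4 + 9.2) = 154.4 s.
Remaining layers: 1506 × (8.54 + 9.2) → 26716.44 s.
Sum: 154.4 + 26716.44 = 26870.84 s → 7.46 hours.

7.46 hours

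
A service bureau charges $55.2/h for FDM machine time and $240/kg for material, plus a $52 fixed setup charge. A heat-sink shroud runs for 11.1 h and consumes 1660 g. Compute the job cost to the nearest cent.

Time charge = 55.2 × 11.1, so $612.72.
Material charge: 240 × 1660/1000 → $398.40.
Total = 612.72 + 398.40 + 52 = $1063.12.

$1063.12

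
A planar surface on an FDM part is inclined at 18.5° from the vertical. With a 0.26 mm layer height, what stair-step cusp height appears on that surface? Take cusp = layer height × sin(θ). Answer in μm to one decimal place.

82.5 μm

sin(18.5°) = 0.3173, so cusp = 0.26 × 0.3173 = 0.082498 mm → 82.5 μm.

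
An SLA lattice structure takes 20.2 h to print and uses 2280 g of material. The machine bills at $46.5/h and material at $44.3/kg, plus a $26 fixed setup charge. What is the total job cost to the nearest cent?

$1066.30

Machine cost = 46.5 × 20.2, so $939.30.
Material cost = 44.3 × 2280/1000 = $101.004.
Total = 939.30 + 101.004 + 26 = 1066.304 ≈ $1066.30.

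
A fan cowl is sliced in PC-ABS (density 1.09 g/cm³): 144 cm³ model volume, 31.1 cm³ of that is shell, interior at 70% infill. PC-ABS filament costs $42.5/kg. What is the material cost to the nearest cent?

$5.10

Interior volume = 144 − 31.1, so 112.9 cm³.
Infill volume = 0.70 × 112.9, so 79.03 cm³.
Total printed volume = 31.1 + 79.03 = 110.13 cm³.
Mass = 110.13 × 1.09, so 120.0417 g.
At $42.5/kg: 120.0417/1000 × 42.5 = $5.10.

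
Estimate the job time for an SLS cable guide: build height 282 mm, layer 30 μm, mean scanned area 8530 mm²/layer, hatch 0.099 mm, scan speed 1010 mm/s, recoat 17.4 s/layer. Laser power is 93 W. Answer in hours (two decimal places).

268.18 hours

Layer count = ceil(282 / 0.03) = 9400.
Per-layer scan distance: 8530 / 0.099 → 86161.6 mm.
Laser time per layer = 86161.6 / 1010 = 85.3085 s.
Per-layer time = 85.3085 + 17.4 = 102.7085 s.
Total: 9400 × 102.7085 s = 965459.9 s → 268.18 hours.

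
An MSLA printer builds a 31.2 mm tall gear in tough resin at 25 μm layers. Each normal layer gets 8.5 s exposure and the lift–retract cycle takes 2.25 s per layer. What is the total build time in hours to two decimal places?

Layers = ⌈31.2/0.025⌉ = 1248.
Per-layer time = 8.5 + 2.25, so 10.75 s.
Total = 1248 × 10.75 = 13416 s = 3.73 hours.

3.73 hours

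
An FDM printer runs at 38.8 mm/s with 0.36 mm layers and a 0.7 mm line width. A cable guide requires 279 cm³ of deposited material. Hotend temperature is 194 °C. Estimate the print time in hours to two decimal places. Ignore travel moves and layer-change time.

Extrusion cross-section = 0.36 × 0.7, so 0.252 mm².
Path length: 279000 mm³ / 0.252 mm² → 1107142.9 mm.
Print-move time: 1107142.9 / 38.8 → 28534.6 s.
In the requested units: 28534.6 s = 7.93 hours.

7.93 hours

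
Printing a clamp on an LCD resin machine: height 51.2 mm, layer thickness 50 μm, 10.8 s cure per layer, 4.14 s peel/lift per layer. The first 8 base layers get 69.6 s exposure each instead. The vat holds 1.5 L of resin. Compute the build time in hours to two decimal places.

Layer count = ceil(51.2 / 0.05) = 1024.
Base layers: 8 × (69.6 + 4.14) → 589.92 s.
Regular layers = 1016 × (10.8 + 4.14) = 15179.04 s.
Sum: 589.92 + 15179.04 = 15768.96 s → 4.38 hours.

4.38 hours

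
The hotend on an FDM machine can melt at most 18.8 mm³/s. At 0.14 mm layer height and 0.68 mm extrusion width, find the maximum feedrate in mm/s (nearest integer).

197 mm/s

Extrusion cross-section: 0.14 × 0.68 → 0.0952 mm².
v_max = Q/A = 18.8/0.0952 = 197.48 mm/s → 197 mm/s.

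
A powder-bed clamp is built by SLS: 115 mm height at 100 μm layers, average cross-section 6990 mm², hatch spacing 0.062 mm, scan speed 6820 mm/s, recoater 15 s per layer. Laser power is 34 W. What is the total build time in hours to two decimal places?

10.07 hours

Layers = ⌈115/0.1⌉ = 1150.
Hatch length per layer = 6990 / 0.062 = 112741.9 mm.
Laser time per layer = 112741.9 / 6820 = 16.5311 s.
Per-layer time = 16.5311 + 15 = 31.5311 s.
Total: 1150 × 31.5311 s = 36260.765 s → 10.07 hours.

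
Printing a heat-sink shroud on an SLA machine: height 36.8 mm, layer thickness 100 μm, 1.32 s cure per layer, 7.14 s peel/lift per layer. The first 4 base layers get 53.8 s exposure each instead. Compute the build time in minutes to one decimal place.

55.4 minutes

Layer count = ceil(36.8 / 0.1) = 368.
Bottom layers = 4 × (53.8 + 7.14) = 243.76 s.
Normal layers: 364 × (1.32 + 7.14) → 3079.44 s.
Total = 243.76 + 3079.44 = 3323.2 s = 55.4 minutes.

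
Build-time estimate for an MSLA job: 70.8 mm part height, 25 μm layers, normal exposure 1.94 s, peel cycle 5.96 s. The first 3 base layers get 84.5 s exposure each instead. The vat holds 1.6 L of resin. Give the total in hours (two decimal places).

Layers = ⌈70.8/0.025⌉ = 2832.
Bottom layers = 3 × (84.5 + 5.96), so 271.38 s.
Regular layers: 2829 × (1.94 + 5.96) → 22349.1 s.
Total = 271.38 + 22349.1 = 22620.48 s = 6.28 hours.

6.28 hours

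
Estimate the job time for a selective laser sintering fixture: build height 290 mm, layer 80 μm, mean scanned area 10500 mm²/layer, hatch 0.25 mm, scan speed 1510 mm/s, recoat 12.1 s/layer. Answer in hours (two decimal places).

Layers = ⌈290/0.08⌉ = 3625.
Scan path per layer = 10500 / 0.25, so 42000 mm.
Scan time per layer = 42000 / 1510, so 27.8146 s.
Per-layer time: 27.8146 + 12.1 → 39.9146 s.
3625 layers × 39.9146 s/layer = 144690.425 s, i.e. 40.19 hours.

40.19 hours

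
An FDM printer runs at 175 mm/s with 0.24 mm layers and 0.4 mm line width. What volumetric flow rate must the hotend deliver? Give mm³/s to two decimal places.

A: 0.24 × 0.4 → 0.096 mm².
Q = v·A = 175 × 0.096 = 16.80 mm³/s.

16.80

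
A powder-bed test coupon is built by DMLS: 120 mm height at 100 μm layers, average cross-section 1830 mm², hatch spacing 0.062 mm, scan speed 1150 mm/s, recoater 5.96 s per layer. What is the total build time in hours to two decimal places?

10.54 hours

Number of layers: 120 / 0.1 → 1200 (rounded up).
Per-layer scan distance = 1830 / 0.062 = 29516.1 mm.
Scan time per layer: 29516.1 / 1150 → 25.6662 s.
Layer cycle = 25.6662 + 5.96 = 31.6262 s.
Build time = 1200 × 31.6262 = 37951.44 s = 10.54 hours.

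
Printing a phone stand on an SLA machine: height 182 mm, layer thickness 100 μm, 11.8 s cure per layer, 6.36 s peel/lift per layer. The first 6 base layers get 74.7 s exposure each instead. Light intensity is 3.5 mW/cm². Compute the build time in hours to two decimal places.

9.29 hours

Layers = ⌈182/0.1⌉ = 1820.
Bottom layers: 6 × (74.7 + 6.36) → 486.36 s.
Normal layers: 1814 × (11.8 + 6.36) → 32942.24 s.
Sum: 486.36 + 32942.24 = 33428.6 s → 9.29 hours.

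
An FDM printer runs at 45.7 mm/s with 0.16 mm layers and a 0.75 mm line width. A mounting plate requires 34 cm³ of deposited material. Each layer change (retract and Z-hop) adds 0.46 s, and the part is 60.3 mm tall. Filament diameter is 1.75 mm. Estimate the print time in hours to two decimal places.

1.77 hours

Extrusion cross-section = 0.16 × 0.75 = 0.12 mm².
Total extruded path = 34000/0.12 = 283333.3 mm.
Print-move time = 283333.3 / 45.7 = 6199.9 s.
Layers = ⌈60.3/0.16⌉ = 377.
Non-print overhead = 377 × 0.46 = 173.42 s.
Altogether 6199.9 + 173.42 = 6373.32 s, i.e. 1.77 hours.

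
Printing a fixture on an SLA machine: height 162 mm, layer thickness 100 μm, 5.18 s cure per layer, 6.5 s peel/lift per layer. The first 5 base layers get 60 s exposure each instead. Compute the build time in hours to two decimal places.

5.33 hours

Layers = ⌈162/0.1⌉ = 1620.
Bottom layers = 5 × (60 + 6.5), so 332.5 s.
Normal layers: 1615 × (5.18 + 6.5) → 18863.2 s.
Sum: 332.5 + 18863.2 = 19195.7 s → 5.33 hours.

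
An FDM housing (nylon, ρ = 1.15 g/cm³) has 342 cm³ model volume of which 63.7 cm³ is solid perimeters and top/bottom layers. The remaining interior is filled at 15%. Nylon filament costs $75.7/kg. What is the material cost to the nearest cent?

$9.18

Interior volume = 342 − 63.7, so 278.3 cm³.
Infill volume = 0.15 × 278.3, so 41.745 cm³.
Total printed volume = 63.7 + 41.745, so 105.445 cm³.
Mass: 105.445 × 1.15 → 121.26175 g.
At $75.7/kg: 121.26175/1000 × 75.7 = $9.18.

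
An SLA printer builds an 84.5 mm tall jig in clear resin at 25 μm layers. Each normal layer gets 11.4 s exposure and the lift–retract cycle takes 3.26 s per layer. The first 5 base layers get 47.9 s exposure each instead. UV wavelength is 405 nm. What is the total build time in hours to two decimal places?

13.81 hours

Layer count = ceil(84.5 / 0.025) = 3380.
Bottom layers = 5 × (47.9 + 3.26) = 255.8 s.
Normal layers = 3375 × (11.4 + 3.26), so 49477.5 s.
Total = 255.8 + 49477.5 = 49733.3 s = 13.81 hours.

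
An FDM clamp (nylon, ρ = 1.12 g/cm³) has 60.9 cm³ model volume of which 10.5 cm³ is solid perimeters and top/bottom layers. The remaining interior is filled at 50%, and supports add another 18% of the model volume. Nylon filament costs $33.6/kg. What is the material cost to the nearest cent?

Infill region = 60.9 − 10.5 = 50.4 cm³.
Infill deposited: 0.50 × 50.4 → 25.2 cm³.
Support: 0.18 × 60.9 → 10.962 cm³.
Deposited volume: 10.5 + 25.2 + 10.962 → 46.662 cm³.
Mass = 46.662 × 1.12 = 52.26144 g.
At $33.6/kg: 52.26144/1000 × 33.6 = $1.76.

$1.76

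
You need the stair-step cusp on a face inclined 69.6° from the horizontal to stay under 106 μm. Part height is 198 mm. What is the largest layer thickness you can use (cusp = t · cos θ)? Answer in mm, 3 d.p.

0.304 mm

cos(69.6°) = 0.3486; t_max = 0.106/0.3486 = 0.304 mm.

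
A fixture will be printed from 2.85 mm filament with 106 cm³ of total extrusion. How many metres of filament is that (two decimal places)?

16.62 m

Filament cross-section = π × (2.85/2)² = 6.3794 mm².
L = 106000 mm³ / 6.3794 mm² = 16615.98 mm, i.e. 16.62 m.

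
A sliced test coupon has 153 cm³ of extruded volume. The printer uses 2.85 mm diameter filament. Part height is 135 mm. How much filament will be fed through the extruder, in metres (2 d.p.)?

23.98 m

Cross-section of 2.85 mm filament: π·(2.85/2)² = 6.3794 mm².
Length = 153 cm³ / 6.3794 mm² = 153000 / 6.3794 = 23983.45 mm = 23.98 m.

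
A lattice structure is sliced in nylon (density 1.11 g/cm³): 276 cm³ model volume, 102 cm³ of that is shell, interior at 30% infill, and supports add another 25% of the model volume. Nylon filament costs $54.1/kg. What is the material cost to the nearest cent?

Infill region = 276 − 102 = 174 cm³.
Infill deposited = 0.30 × 174 = 52.2 cm³.
Support = 0.25 × 276 = 69 cm³.
Total extruded = 102 + 52.2 + 69 = 223.2 cm³.
Mass = 223.2 × 1.11 = 247.752 g.
Cost = 247.752 g / 1000 × $54.1/kg = $13.40.

$13.40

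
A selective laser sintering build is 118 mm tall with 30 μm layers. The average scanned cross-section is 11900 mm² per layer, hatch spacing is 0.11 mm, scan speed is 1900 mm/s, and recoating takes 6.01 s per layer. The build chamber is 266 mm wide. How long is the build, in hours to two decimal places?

Number of layers: 118 / 0.03 → 3934 (rounded up).
Scan path per layer: 11900 / 0.11 → 108181.8 mm.
Per-layer scan time: 108181.8 / 1900 → 56.9378 s.
Time per layer = 56.9378 + 6.01 = 62.9478 s.
Total: 3934 × 62.9478 s = 247636.6452 s → 68.79 hours.

68.79 hours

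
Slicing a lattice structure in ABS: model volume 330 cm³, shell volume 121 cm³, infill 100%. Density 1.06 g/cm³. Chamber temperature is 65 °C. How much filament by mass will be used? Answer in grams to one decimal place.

349.8 g

Infill region = 330 − 121 = 209 cm³.
Deposited infill: 1.00 × 209 → 209 cm³.
Deposited volume = 121 + 209, so 330 cm³.
Mass: 330 × 1.06 → 349.8 g.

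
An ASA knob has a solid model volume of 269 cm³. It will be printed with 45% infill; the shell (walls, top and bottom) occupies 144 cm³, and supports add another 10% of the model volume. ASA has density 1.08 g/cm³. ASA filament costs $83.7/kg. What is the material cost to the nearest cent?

Infill region = 269 − 144, so 125 cm³.
Infill volume = 0.45 × 125 = 56.25 cm³.
Support = 0.10 × 269, so 26.9 cm³.
Deposited volume = 144 + 56.25 + 26.9 = 227.15 cm³.
Mass: 227.15 × 1.08 → 245.322 g.
At $83.7/kg: 245.322/1000 × 83.7 = $20.53.

$20.53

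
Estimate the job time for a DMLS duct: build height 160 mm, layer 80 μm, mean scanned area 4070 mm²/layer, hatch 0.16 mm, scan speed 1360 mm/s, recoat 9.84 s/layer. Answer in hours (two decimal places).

15.86 hours

Layers = ⌈160/0.08⌉ = 2000.
Hatch length per layer: 4070 / 0.16 → 25437.5 mm.
Per-layer scan time = 25437.5 / 1360 = 18.704 s.
Time per layer = 18.704 + 9.84 = 28.544 s.
Total: 2000 × 28.544 s = 57088 s → 15.86 hours.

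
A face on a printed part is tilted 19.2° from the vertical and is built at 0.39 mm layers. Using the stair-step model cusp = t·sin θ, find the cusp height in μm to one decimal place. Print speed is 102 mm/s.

128.3 μm

sin(19.2°) = 0.3289, so cusp = 0.39 × 0.3289 = 0.128271 mm → 128.3 μm.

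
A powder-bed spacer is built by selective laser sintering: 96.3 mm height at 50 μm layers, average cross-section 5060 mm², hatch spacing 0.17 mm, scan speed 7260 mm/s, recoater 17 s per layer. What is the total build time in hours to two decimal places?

11.29 hours

Layer count = ceil(96.3 / 0.05) = 1926.
Hatch length per layer: 5060 / 0.17 → 29764.7 mm.
Per-layer scan time: 29764.7 / 7260 → 4.0998 s.
Time per layer: 4.0998 + 17 → 21.0998 s.
1926 layers × 21.0998 s/layer = 40638.2148 s, i.e. 11.29 hours.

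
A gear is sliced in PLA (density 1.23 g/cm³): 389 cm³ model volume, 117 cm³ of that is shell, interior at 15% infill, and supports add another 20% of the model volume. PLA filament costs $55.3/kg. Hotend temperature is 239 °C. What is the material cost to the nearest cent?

$16.03

Infill region = 389 − 117, so 272 cm³.
Infill deposited = 0.15 × 272 = 40.8 cm³.
Support = 0.20 × 389, so 77.8 cm³.
Deposited volume: 117 + 40.8 + 77.8 → 235.6 cm³.
Mass: 235.6 × 1.23 → 289.788 g.
At $55.3/kg: 289.788/1000 × 55.3 = $16.03.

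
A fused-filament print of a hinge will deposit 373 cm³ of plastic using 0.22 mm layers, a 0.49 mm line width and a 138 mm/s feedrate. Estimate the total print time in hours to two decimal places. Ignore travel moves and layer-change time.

Line area: 0.22 × 0.49 → 0.1078 mm².
Total extruded path = 373000/0.1078 = 3460111.3 mm.
Time extruding: 3460111.3 / 138 → 25073.3 s.
25073.3 s = 6.96 hours.

6.96 hours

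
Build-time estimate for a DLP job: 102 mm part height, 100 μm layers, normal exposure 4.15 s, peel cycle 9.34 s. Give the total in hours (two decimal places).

Layer count = ceil(102 / 0.1) = 1020.
Cycle time = 4.15 + 9.34 = 13.49 s.
Total = 1020 × 13.49 = 13759.8 s = 3.82 hours.

3.82 hours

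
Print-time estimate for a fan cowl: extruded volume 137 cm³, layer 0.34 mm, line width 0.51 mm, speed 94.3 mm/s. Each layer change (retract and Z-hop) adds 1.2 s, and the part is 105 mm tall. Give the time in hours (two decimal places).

Extrusion cross-section: 0.34 × 0.51 → 0.1734 mm².
Total extruded path = 137000/0.1734 = 790080.7 mm.
Time extruding = 790080.7 / 94.3 = 8378.4 s.
Layers = ⌈105/0.34⌉ = 309.
Layer-change overhead = 309 × 1.2 = 370.8 s.
Total = 8378.4 + 370.8 = 8749.2 s = 2.43 hours.

2.43 hours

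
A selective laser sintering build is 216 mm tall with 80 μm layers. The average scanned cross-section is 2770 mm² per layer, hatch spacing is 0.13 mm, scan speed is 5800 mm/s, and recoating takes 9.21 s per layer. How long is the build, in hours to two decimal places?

9.66 hours

Number of layers: 216 / 0.08 → 2700 (rounded up).
Hatch length per layer = 2770 / 0.13, so 21307.7 mm.
Laser time per layer: 21307.7 / 5800 → 3.6737 s.
Layer cycle = 3.6737 + 9.21, so 12.8837 s.
Build time = 2700 × 12.8837 = 34785.99 s = 9.66 hours.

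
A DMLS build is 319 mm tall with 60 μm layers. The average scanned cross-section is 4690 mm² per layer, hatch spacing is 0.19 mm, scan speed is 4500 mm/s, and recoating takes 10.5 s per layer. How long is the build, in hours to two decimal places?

23.61 hours

Layers = ⌈319/0.06⌉ = 5317.
Per-layer scan distance = 4690 / 0.19, so 24684.2 mm.
Scan time per layer = 24684.2 / 4500, so 5.4854 s.
Per-layer time = 5.4854 + 10.5, so 15.9854 s.
Build time = 5317 × 15.9854 = 84994.3718 s = 23.61 hours.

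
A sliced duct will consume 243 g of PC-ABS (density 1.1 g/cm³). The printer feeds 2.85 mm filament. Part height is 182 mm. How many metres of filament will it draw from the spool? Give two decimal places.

Extruded volume: 243/1.1 = 220.9091 cm³ (220909.1 mm³).
Filament cross-section = π × (2.85/2)² = 6.3794 mm².
L = V/A = 220909.1/6.3794 = 34628.51 mm → 34.63 m.

34.63 m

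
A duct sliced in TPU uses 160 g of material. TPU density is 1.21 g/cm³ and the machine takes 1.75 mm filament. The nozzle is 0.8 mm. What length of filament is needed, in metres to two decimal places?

Extruded volume: 160/1.21 = 132.2314 cm³ (132231.4 mm³).
Cross-section of 1.75 mm filament: π·(1.75/2)² = 2.4053 mm².
Length = 132231.4 / 2.4053 = 54975.01 mm = 54.98 m.

54.98 m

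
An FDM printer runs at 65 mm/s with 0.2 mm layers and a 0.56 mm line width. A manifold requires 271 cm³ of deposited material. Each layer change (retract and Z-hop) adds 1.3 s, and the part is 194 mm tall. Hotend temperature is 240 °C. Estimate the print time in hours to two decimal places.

10.69 hours

Extrusion cross-section = 0.2 × 0.56 = 0.112 mm².
Total extruded path = 271000/0.112 = 2419642.9 mm.
Print-move time = 2419642.9 / 65 = 37225.3 s.
Layer count = ceil(194 / 0.2) = 970.
Non-print overhead = 970 × 1.3, so 1261 s.
Altogether 37225.3 + 1261 = 38486.3 s, i.e. 10.69 hours.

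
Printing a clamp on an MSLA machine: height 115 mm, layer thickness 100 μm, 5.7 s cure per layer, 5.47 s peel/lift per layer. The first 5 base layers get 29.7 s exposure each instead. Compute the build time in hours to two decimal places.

Layers = ⌈115/0.1⌉ = 1150.
Burn-in layers: 5 × (29.7 + 5.47) → 175.85 s.
Regular layers = 1145 × (5.7 + 5.47), so 12789.65 s.
Total = 175.85 + 12789.65 = 12965.5 s = 3.60 hours.

3.60 hours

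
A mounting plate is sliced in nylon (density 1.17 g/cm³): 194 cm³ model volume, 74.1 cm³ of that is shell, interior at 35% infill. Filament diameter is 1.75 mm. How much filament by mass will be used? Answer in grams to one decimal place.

Infill region = 194 − 74.1 = 119.9 cm³.
Infill deposited = 0.35 × 119.9 = 41.965 cm³.
Total extruded = 74.1 + 41.965 = 116.065 cm³.
Mass: 116.065 × 1.17 → 135.79605 g.

135.8 g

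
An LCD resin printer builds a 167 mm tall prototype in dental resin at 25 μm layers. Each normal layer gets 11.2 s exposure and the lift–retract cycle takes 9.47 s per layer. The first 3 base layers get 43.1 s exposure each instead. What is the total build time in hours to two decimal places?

38.38 hours

Layer count = ceil(167 / 0.025) = 6680.
Burn-in layers = 3 × (43.1 + 9.47), so 157.71 s.
Regular layers = 6677 × (11.2 + 9.47) = 138013.59 s.
Sum: 157.71 + 138013.59 = 138171.3 s → 38.38 hours.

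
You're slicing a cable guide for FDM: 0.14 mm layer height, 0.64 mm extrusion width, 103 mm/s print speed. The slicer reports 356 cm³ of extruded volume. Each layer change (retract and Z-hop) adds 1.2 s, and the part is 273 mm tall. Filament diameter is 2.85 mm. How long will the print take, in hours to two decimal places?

Line area = 0.14 × 0.64 = 0.0896 mm².
Total extruded path = 356000/0.0896 = 3973214.3 mm.
Print-move time = 3973214.3 / 103, so 38574.9 s.
Layer count = ceil(273 / 0.14) = 1950.
Non-print overhead: 1950 × 1.2 → 2340 s.
Altogether 38574.9 + 2340 = 40914.9 s, i.e. 11.37 hours.

11.37 hours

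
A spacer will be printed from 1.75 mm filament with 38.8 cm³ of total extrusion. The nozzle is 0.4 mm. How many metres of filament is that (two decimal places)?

16.13 m

Filament cross-section = π × (1.75/2)² = 2.4053 mm².
Length = 38.8 cm³ / 2.4053 mm² = 38800 / 2.4053 = 16131.04 mm = 16.13 m.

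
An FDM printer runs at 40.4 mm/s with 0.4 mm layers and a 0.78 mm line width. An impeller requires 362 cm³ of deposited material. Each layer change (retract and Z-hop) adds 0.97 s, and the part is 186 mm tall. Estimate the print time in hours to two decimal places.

Line area: 0.4 × 0.78 → 0.312 mm².
Total extruded path = 362000/0.312 = 1160256.4 mm.
Print-move time = 1160256.4 / 40.4 = 28719.2 s.
Number of layers: 186 / 0.4 → 465 (rounded up).
Layer-change overhead: 465 × 0.97 → 451.05 s.
Altogether 28719.2 + 451.05 = 29170.25 s, i.e. 8.10 hours.

8.10 hours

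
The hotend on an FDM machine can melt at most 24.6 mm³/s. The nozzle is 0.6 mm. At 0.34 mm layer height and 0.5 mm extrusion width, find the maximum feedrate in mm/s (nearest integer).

145 mm/s

Extrusion cross-section = 0.34 × 0.5 = 0.17 mm².
Max speed = 24.6 / 0.17 = 144.71 ≈ 145 mm/s.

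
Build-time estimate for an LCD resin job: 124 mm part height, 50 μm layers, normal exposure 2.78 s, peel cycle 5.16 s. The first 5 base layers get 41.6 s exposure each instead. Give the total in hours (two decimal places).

5.52 hours

Number of layers: 124 / 0.05 → 2480 (rounded up).
Base layers = 5 × (41.6 + 5.16) = 233.8 s.
Remaining layers = 2475 × (2.78 + 5.16) = 19651.5 s.
Total = 233.8 + 19651.5 = 19885.3 s = 5.52 hours.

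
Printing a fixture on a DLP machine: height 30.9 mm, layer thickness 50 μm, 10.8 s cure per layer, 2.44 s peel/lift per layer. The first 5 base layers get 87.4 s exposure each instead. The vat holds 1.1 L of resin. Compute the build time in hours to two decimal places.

Layer count = ceil(30.9 / 0.05) = 618.
Base layers = 5 × (87.4 + 2.44), so 449.2 s.
Remaining layers = 613 × (10.8 + 2.44), so 8116.12 s.
Total = 449.2 + 8116.12 = 8565.32 s = 2.38 hours.

2.38 hours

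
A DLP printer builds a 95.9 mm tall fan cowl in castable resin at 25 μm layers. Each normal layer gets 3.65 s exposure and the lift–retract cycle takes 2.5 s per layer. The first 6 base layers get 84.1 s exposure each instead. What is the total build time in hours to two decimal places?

Layer count = ceil(95.9 / 0.025) = 3836.
Burn-in layers: 6 × (84.1 + 2.5) → 519.6 s.
Regular layers = 3830 × (3.65 + 2.5) = 23554.5 s.
Total = 519.6 + 23554.5 = 24074.1 s = 6.69 hours.

6.69 hours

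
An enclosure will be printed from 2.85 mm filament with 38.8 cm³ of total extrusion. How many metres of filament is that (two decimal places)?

Filament cross-section = π × (2.85/2)² = 6.3794 mm².
L = 38800 mm³ / 6.3794 mm² = 6082.08 mm, i.e. 6.08 m.

6.08 m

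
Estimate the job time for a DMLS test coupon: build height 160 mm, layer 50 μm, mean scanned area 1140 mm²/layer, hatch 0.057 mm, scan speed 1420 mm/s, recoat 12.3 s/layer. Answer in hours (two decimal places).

Layer count = ceil(160 / 0.05) = 3200.
Per-layer scan distance = 1140 / 0.057 = 20000 mm.
Scan time per layer: 20000 / 1420 → 14.0845 s.
Time per layer = 14.0845 + 12.3 = 26.3845 s.
Build time = 3200 × 26.3845 = 84430.4 s = 23.45 hours.

23.45 hours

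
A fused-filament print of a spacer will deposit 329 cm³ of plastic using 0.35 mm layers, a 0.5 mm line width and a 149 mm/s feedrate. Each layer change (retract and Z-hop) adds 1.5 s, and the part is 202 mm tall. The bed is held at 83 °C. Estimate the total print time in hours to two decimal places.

3.75 hours

Bead cross-section: 0.35 × 0.5 → 0.175 mm².
Path length: 329000 mm³ / 0.175 mm² → 1880000 mm.
Extrusion time = 1880000 / 149, so 12617.4 s.
Layer count = ceil(202 / 0.35) = 578.
Layer-change overhead = 578 × 1.5, so 867 s.
Total = 12617.4 + 867 = 13484.4 s = 3.75 hours.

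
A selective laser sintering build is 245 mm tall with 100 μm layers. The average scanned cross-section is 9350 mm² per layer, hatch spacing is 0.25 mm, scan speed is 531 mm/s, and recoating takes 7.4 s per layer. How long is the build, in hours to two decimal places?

Layer count = ceil(245 / 0.1) = 2450.
Scan path per layer = 9350 / 0.25 = 37400 mm.
Scan time per layer: 37400 / 531 → 70.4331 s.
Layer cycle = 70.4331 + 7.4, so 77.8331 s.
Total: 2450 × 77.8331 s = 190691.095 s → 52.97 hours.

52.97 hours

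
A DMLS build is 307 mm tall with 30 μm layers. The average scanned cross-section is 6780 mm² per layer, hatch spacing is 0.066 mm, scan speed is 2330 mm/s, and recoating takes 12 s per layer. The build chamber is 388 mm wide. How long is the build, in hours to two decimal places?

159.45 hours

Layer count = ceil(307 / 0.03) = 10234.
Per-layer scan distance: 6780 / 0.066 → 102727.3 mm.
Scan time per layer = 102727.3 / 2330, so 44.089 s.
Per-layer time = 44.089 + 12, so 56.089 s.
Build time = 10234 × 56.089 = 574014.826 s = 159.45 hours.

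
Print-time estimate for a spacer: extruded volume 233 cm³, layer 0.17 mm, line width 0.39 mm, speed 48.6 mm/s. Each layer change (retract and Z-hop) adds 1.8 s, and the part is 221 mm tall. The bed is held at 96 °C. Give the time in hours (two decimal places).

Extrusion cross-section = 0.17 × 0.39, so 0.0663 mm².
Toolpath length = 233 cm³ / 0.0663 mm² = 233000 / 0.0663 = 3514328.8 mm.
Extrusion time = 3514328.8 / 48.6, so 72311.3 s.
Layer count = ceil(221 / 0.17) = 1300.
Layer-change overhead = 1300 × 1.8, so 2340 s.
Total = 72311.3 + 2340 = 74651.3 s = 20.74 hours.

20.74 hours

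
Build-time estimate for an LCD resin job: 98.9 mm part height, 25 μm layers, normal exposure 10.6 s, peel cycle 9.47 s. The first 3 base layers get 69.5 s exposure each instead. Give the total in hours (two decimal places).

22.10 hours

Layer count = ceil(98.9 / 0.025) = 3956.
Base layers = 3 × (69.5 + 9.47), so 236.91 s.
Regular layers = 3953 × (10.6 + 9.47) = 79336.71 s.
Total = 236.91 + 79336.71 = 79573.62 s = 22.10 hours.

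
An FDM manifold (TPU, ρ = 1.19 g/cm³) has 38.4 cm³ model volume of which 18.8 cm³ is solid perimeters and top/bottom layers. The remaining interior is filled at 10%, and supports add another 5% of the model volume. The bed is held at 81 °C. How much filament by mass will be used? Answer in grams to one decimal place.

Volume inside the shell = 38.4 − 18.8 = 19.6 cm³.
Infill deposited: 0.10 × 19.6 → 1.96 cm³.
Support: 0.05 × 38.4 → 1.92 cm³.
Total printed volume = 18.8 + 1.96 + 1.92 = 22.68 cm³.
Mass = 22.68 × 1.19 = 26.9892 g.

27.0 g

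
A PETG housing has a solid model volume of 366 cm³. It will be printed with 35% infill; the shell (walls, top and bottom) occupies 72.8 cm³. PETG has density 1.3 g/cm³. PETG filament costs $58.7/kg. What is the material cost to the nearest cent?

Interior volume: 366 − 72.8 → 293.2 cm³.
Infill volume: 0.35 × 293.2 → 102.62 cm³.
Total printed volume = 72.8 + 102.62 = 175.42 cm³.
Mass = 175.42 × 1.3 = 228.046 g.
At $58.7/kg: 228.046/1000 × 58.7 = $13.39.

$13.39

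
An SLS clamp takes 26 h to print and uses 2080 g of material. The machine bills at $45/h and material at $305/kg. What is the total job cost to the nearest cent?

$1804.40

Machine cost = 45 × 26 = $1170.00.
Feedstock cost = 305 × 2080/1000, so $634.40.
Job cost: 1170.00 + 634.40 = $1804.40.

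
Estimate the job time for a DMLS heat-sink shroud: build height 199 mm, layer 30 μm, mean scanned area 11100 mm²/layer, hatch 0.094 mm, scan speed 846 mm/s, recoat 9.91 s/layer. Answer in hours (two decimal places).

Layers = ⌈199/0.03⌉ = 6634.
Per-layer scan distance = 11100 / 0.094 = 118085.1 mm.
Scan time per layer = 118085.1 / 846, so 139.5805 s.
Time per layer = 139.5805 + 9.91 = 149.4905 s.
6634 layers × 149.4905 s/layer = 991719.977 s, i.e. 275.48 hours.

275.48 hours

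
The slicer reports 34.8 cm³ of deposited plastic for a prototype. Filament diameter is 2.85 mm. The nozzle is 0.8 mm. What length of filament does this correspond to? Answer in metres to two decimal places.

5.46 m

Cross-section of 2.85 mm filament: π·(2.85/2)² = 6.3794 mm².
Length = 34.8 cm³ / 6.3794 mm² = 34800 / 6.3794 = 5455.06 mm = 5.46 m.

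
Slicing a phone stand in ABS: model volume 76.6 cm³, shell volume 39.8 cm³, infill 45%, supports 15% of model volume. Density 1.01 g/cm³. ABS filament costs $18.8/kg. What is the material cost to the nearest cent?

Interior volume = 76.6 − 39.8, so 36.8 cm³.
Infill volume = 0.45 × 36.8, so 16.56 cm³.
Support = 0.15 × 76.6 = 11.49 cm³.
Deposited volume = 39.8 + 16.56 + 11.49 = 67.85 cm³.
Mass: 67.85 × 1.01 → 68.5285 g.
Cost = 68.5285 g / 1000 × $18.8/kg = $1.29.

$1.29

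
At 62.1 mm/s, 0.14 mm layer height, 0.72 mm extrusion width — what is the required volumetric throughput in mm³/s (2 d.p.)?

6.26

A: 0.14 × 0.72 → 0.1008 mm².
Q = v·A = 62.1 × 0.1008 = 6.26 mm³/s.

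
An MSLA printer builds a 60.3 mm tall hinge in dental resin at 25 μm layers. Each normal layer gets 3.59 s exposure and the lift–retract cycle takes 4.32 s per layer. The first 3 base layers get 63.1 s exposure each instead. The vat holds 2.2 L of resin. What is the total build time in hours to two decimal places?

5.35 hours

Layer count = ceil(60.3 / 0.025) = 2412.
Burn-in layers = 3 × (63.1 + 4.32) = 202.26 s.
Regular layers = 2409 × (3.59 + 4.32) = 19055.19 s.
Sum: 202.26 + 19055.19 = 19257.45 s → 5.35 hours.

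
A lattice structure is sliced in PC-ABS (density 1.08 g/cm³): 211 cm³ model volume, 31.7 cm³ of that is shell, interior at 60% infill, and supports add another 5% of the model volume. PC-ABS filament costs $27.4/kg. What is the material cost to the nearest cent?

$4.43

Interior volume = 211 − 31.7 = 179.3 cm³.
Deposited infill: 0.60 × 179.3 → 107.58 cm³.
Support: 0.05 × 211 → 10.55 cm³.
Total extruded = 31.7 + 107.58 + 10.55, so 149.83 cm³.
Mass = 149.83 × 1.08 = 161.8164 g.
At $27.4/kg: 161.8164/1000 × 27.4 = $4.43.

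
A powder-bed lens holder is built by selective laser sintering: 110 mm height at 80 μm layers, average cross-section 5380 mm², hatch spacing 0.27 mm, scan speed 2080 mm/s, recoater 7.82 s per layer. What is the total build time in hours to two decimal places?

Layers = ⌈110/0.08⌉ = 1375.
Per-layer scan distance: 5380 / 0.27 → 19925.9 mm.
Laser time per layer = 19925.9 / 2080, so 9.5798 s.
Layer cycle = 9.5798 + 7.82, so 17.3998 s.
Total: 1375 × 17.3998 s = 23924.725 s → 6.65 hours.

6.65 hours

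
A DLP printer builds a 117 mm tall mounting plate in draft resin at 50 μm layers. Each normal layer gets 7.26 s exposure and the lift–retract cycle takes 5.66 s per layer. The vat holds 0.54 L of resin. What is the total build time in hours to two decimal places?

8.40 hours

Layer count = ceil(117 / 0.05) = 2340.
Cycle time: 7.26 + 5.66 → 12.92 s.
Total = 2340 × 12.92 = 30232.8 s = 8.40 hours.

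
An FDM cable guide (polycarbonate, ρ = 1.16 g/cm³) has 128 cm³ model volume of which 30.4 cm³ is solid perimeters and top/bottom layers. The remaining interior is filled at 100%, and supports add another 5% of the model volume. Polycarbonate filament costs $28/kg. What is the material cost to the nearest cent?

Volume inside the shell = 128 − 30.4, so 97.6 cm³.
Deposited infill: 1.00 × 97.6 → 97.6 cm³.
Support = 0.05 × 128, so 6.4 cm³.
Deposited volume: 30.4 + 97.6 + 6.4 → 134.4 cm³.
Mass = 134.4 × 1.16 = 155.904 g.
Cost = 155.904 g / 1000 × $28/kg = $4.37.

$4.37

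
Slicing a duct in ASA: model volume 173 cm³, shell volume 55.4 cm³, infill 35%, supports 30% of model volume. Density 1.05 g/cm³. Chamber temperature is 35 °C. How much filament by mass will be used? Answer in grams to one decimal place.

155.9 g

Interior volume = 173 − 55.4 = 117.6 cm³.
Infill volume = 0.35 × 117.6, so 41.16 cm³.
Support = 0.30 × 173 = 51.9 cm³.
Deposited volume = 55.4 + 41.16 + 51.9 = 148.46 cm³.
Mass = 148.46 × 1.05 = 155.883 g.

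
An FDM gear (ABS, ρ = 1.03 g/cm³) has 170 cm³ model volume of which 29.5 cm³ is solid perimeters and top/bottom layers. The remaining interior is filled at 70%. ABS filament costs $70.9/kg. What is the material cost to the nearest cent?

Volume inside the shell = 170 − 29.5 = 140.5 cm³.
Deposited infill = 0.70 × 140.5, so 98.35 cm³.
Total printed volume = 29.5 + 98.35, so 127.85 cm³.
Mass = 127.85 × 1.03 = 131.6855 g.
Cost = 131.6855 g / 1000 × $70.9/kg = $9.34.

$9.34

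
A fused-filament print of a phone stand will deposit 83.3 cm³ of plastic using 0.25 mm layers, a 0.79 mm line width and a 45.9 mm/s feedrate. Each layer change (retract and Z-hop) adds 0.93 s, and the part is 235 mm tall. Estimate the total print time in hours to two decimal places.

2.80 hours

Line area: 0.25 × 0.79 → 0.1975 mm².
Toolpath length = 83.3 cm³ / 0.1975 mm² = 83300 / 0.1975 = 421772.2 mm.
Time extruding: 421772.2 / 45.9 → 9188.9 s.
Layer count = ceil(235 / 0.25) = 940.
Non-print overhead = 940 × 0.93 = 874.2 s.
Total = 9188.9 + 874.2 = 10063.1 s = 2.80 hours.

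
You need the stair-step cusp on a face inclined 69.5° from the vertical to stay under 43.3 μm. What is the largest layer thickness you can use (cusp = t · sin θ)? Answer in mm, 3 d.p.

0.046 mm

sin(69.5°) = 0.9367; t_max = 0.0433/0.9367 = 0.046 mm.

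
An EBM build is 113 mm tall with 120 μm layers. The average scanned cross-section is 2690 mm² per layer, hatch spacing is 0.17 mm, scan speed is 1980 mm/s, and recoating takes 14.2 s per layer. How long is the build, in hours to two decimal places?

5.81 hours

Layer count = ceil(113 / 0.12) = 942.
Per-layer scan distance = 2690 / 0.17, so 15823.5 mm.
Per-layer scan time = 15823.5 / 1980 = 7.9917 s.
Time per layer = 7.9917 + 14.2, so 22.1917 s.
Total: 942 × 22.1917 s = 20904.5814 s → 5.81 hours.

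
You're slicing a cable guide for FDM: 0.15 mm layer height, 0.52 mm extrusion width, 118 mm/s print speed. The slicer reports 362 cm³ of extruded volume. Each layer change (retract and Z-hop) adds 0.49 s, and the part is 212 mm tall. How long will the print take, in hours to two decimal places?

11.12 hours

Line area: 0.15 × 0.52 → 0.078 mm².
Path length: 362000 mm³ / 0.078 mm² → 4641025.6 mm.
Time extruding = 4641025.6 / 118, so 39330.7 s.
Layers = ⌈212/0.15⌉ = 1414.
Layer-change overhead = 1414 × 0.49, so 692.86 s.
Total = 39330.7 + 692.86 = 40023.56 s = 11.12 hours.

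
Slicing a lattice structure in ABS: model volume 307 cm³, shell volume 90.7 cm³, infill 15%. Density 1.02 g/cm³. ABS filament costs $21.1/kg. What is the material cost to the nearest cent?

$2.65

Interior volume: 307 − 90.7 → 216.3 cm³.
Deposited infill = 0.15 × 216.3 = 32.445 cm³.
Deposited volume = 90.7 + 32.445 = 123.145 cm³.
Mass = 123.145 × 1.02, so 125.6079 g.
Cost = 125.6079 g / 1000 × $21.1/kg = $2.65.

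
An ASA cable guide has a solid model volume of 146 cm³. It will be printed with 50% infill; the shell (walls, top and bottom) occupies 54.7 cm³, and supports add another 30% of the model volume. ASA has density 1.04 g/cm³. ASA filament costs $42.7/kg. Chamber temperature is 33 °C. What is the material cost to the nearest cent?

Infill region = 146 − 54.7, so 91.3 cm³.
Deposited infill: 0.50 × 91.3 → 45.65 cm³.
Support = 0.30 × 146 = 43.8 cm³.
Total extruded: 54.7 + 45.65 + 43.8 → 144.15 cm³.
Mass = 144.15 × 1.04, so 149.916 g.
Cost = 149.916 g / 1000 × $42.7/kg = $6.40.

$6.40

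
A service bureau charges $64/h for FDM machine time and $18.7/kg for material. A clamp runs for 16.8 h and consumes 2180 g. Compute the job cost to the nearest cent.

$1115.97

Time charge = 64 × 16.8, so $1075.20.
Feedstock cost = 18.7 × 2180/1000, so $40.766.
Total = 1075.20 + 40.766 = 1115.966 ≈ $1115.97.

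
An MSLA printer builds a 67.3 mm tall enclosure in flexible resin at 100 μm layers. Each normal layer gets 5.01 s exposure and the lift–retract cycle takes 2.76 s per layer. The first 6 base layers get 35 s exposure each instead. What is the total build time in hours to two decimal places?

Layers = ⌈67.3/0.1⌉ = 673.
Base layers: 6 × (35 + 2.76) → 226.56 s.
Remaining layers: 667 × (5.01 + 2.76) → 5182.59 s.
Sum: 226.56 + 5182.59 = 5409.15 s → 1.50 hours.

1.50 hours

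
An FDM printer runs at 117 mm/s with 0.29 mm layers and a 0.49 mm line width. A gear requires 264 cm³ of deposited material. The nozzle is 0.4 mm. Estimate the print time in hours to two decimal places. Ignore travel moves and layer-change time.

Line area = 0.29 × 0.49, so 0.1421 mm².
Toolpath length = 264 cm³ / 0.1421 mm² = 264000 / 0.1421 = 1857846.6 mm.
Extrusion time = 1857846.6 / 117 = 15879 s.
In the requested units: 15879 s = 4.41 hours.

4.41 hours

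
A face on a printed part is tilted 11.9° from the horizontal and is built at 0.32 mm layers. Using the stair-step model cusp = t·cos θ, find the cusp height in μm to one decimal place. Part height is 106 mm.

cos(11.9°) = 0.9785, so cusp = 0.32 × 0.9785 = 0.31312 mm → 313.1 μm.

313.1 μm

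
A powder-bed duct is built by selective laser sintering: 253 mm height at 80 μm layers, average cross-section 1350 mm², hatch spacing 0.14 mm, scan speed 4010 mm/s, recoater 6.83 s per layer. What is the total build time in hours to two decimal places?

Layer count = ceil(253 / 0.08) = 3163.
Scan path per layer: 1350 / 0.14 → 9642.9 mm.
Laser time per layer = 9642.9 / 4010 = 2.4047 s.
Layer cycle = 2.4047 + 6.83 = 9.2347 s.
3163 layers × 9.2347 s/layer = 29209.3561 s, i.e. 8.11 hours.

8.11 hours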